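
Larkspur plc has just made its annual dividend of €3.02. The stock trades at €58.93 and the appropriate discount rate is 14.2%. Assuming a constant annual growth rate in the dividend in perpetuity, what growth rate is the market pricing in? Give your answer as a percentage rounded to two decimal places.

8.63%

P = D₀(1+g)/(r−g) ⇒ P(r−g) = D₀(1+g) ⇒ g(P+D₀) = P·r − D₀
g = (P·r − D₀)/(P + D₀) = (€58.93×0.142 − €3.02) / (€58.93 + €3.02) = 0.086329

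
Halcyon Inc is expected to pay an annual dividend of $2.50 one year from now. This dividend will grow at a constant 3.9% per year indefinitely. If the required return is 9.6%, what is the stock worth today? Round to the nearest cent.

$43.86

Growing perpetuity: P = D₁ / (r − g) = $2.5000 / (0.096 − 0.039) = $43.86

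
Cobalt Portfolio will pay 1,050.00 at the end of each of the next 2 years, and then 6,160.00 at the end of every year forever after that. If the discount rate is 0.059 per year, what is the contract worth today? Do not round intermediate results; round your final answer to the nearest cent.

PV of 2-year annuity: 1,050.00 × [1 − (1+0.059)^−2] / 0.059 = 1927.76338
Perpetuity value at year 2: 6,160.00 / 0.059 = 104406.77966
PV of perpetuity: 104406.77966 / (1+0.059)^2 = 93097.23451
Total PV = 1927.76338 + 93097.23451 = 95024.99789

95025.00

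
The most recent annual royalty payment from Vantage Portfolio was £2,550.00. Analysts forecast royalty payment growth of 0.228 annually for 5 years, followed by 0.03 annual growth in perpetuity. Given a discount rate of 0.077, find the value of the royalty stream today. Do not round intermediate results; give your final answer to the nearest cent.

£126921.14

D_1 = 3131.40000
D_2 = 3845.35920
D_3 = 4722.10110
D_4 = 5798.74015
D_5 = 7120.85290
Terminal value at year 5: TV = D_5×(1+g_2)/(r−g_2) = 7334.47849/0.047 = 156052.73380
P_0 = D_1/(1+r)^1 + D_2/(1+r)^2 + D_3/(1+r)^3 + D_4/(1+r)^4 + D_5/(1+r)^5 + TV/(1+r)^5
    = 2907.52089 + 3315.16774 + 3779.96842 + 4309.93613 + 4914.20759 + 107694.33645 = 126921.13721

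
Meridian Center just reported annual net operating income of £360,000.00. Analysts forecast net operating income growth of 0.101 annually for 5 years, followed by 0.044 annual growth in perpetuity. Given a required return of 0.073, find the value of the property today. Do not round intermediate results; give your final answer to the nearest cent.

D_1 = 396360.00000
D_2 = 436392.36000
D_3 = 480467.98836
D_4 = 528995.25518
D_5 = 582423.77596
Terminal value at year 5: TV = D_5×(1+g_2)/(r−g_2) = 608050.42210/0.029 = 20967255.93449
P_0 = D_1/(1+r)^1 + D_2/(1+r)^2 + D_3/(1+r)^3 + D_4/(1+r)^4 + D_5/(1+r)^5 + TV/(1+r)^5
    = 369394.22181 + 379033.58640 + 388924.49080 + 399073.49895 + 409487.34608 + 14741544.45885 = 16687457.60289

£16687457.60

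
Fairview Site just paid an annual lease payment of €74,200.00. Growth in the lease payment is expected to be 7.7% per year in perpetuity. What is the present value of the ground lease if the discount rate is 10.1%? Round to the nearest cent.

€3329725.00

D₁ = D₀ × (1 + g) = €74,200.00 × 1.077 = €79,913.4000
Growing perpetuity: P = D₁ / (r − g) = €79,913.4000 / (0.101 − 0.077) = €3,329,725.00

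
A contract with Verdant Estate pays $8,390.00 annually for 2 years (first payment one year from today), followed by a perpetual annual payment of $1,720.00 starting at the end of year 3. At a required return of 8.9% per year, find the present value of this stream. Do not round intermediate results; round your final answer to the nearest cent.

$31075.05

PV of 2-year annuity: $8,390.00 × [1 − (1+0.089)^−2] / 0.089 = 14778.98612
Perpetuity value at year 2: $1,720.00 / 0.089 = 19325.84270
PV of perpetuity: 19325.84270 / (1+0.089)^2 = 16296.06247
Total PV = 14778.98612 + 16296.06247 = 31075.04859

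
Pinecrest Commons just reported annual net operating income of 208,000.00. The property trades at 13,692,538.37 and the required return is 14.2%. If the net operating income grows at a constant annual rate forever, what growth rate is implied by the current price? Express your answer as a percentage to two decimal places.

12.49%

P = D₀(1+g)/(r−g) ⇒ P(r−g) = D₀(1+g) ⇒ g(P+D₀) = P·r − D₀
g = (P·r − D₀)/(P + D₀) = (13,692,538.37×0.142 − 208,000.00) / (13,692,538.37 + 208,000.00) = 0.124912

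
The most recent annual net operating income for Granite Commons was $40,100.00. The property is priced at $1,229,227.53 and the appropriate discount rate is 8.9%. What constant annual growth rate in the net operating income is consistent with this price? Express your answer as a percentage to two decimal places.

P = D₀(1+g)/(r−g) ⇒ P(r−g) = D₀(1+g) ⇒ g(P+D₀) = P·r − D₀
g = (P·r − D₀)/(P + D₀) = ($1,229,227.53×0.089 − $40,100.00) / ($1,229,227.53 + $40,100.00) = 0.054597

5.46%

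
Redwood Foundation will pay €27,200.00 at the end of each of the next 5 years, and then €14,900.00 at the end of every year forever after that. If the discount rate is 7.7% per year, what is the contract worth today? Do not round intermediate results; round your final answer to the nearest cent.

€243007.60

PV of 5-year annuity: €27,200.00 × [1 − (1+0.077)^−5] / 0.077 = 109465.86093
Perpetuity value at year 5: €14,900.00 / 0.077 = 193506.49351
PV of perpetuity: 193506.49351 / (1+0.077)^5 = 133541.73881
Total PV = 109465.86093 + 133541.73881 = 243007.59974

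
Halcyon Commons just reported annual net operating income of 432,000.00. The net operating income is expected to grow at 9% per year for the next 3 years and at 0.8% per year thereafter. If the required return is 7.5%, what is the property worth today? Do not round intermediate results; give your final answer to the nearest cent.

D_1 = 470880.00000
D_2 = 513259.20000
D_3 = 559452.52800
Terminal value at year 3: TV = D_3×(1+g_2)/(r−g_2) = 563928.14822/0.067 = 8416838.03319
P_0 = D_1/(1+r)^1 + D_2/(1+r)^2 + D_3/(1+r)^3 + TV/(1+r)^3
    = 438027.90698 + 444139.92428 + 450337.22555 + 6775222.73667 = 8107727.79348

8107727.79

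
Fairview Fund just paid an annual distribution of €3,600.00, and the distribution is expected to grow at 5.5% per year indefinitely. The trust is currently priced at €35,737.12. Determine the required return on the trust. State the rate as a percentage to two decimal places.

16.13%

D₁ = €3,600.00 × 1.055 = €3,798.0000
P = D₁/(r − g) ⇒ r = D₁/P + g = €3,798.0000/€35,737.12 + 0.055 = 0.106276 + 0.055 = 0.161276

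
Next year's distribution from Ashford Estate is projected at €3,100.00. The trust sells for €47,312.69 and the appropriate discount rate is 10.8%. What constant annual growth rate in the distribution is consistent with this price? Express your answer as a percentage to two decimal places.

4.25%

P = D₁/(r−g) ⇒ g = r − D₁/P = 0.108 − €3,100.00/€47,312.69 = 0.042478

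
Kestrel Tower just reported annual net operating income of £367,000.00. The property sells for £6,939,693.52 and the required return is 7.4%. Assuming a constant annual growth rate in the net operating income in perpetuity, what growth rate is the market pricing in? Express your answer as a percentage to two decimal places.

P = D₀(1+g)/(r−g) ⇒ P(r−g) = D₀(1+g) ⇒ g(P+D₀) = P·r − D₀
g = (P·r − D₀)/(P + D₀) = (£6,939,693.52×0.074 − £367,000.00) / (£6,939,693.52 + £367,000.00) = 0.020055

2.01%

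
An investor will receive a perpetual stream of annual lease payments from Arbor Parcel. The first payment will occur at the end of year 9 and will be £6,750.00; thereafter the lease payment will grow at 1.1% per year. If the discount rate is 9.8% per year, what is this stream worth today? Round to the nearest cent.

Value at end of year 8: C₁ / (r − g) = £6,750.00 / (0.098 − 0.011) = £77,586.2069
Discount to today: PV = £77,586.2069 / (1 + 0.098)^8 = £77,586.2069 / 2.112607 = £36,725.34

£36725.34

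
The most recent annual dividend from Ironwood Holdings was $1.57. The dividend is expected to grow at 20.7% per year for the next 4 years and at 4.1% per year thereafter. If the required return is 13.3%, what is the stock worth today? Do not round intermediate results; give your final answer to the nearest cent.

D_1 = 1.89499
D_2 = 2.28725
D_3 = 2.76071
D_4 = 3.33218
Terminal value at year 4: TV = D_4×(1+g_2)/(r−g_2) = 3.46880/0.092 = 37.70437
P_0 = D_1/(1+r)^1 + D_2/(1+r)^2 + D_3/(1+r)^3 + D_4/(1+r)^4 + TV/(1+r)^4
    = 1.67254 + 1.78178 + 1.89816 + 2.02213 + 22.88084 = 30.25545

$30.26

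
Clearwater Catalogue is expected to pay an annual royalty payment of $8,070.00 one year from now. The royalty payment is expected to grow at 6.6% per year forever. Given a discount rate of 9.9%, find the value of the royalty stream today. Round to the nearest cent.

$244545.45

Growing perpetuity: P = D₁ / (r − g) = $8,070.0000 / (0.099 − 0.066) = $244,545.45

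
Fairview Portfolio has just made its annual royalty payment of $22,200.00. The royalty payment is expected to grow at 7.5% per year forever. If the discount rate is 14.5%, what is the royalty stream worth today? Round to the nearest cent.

D₁ = D₀ × (1 + g) = $22,200.00 × 1.075 = $23,865.0000
Growing perpetuity: P = D₁ / (r − g) = $23,865.0000 / (0.145 − 0.075) = $340,928.57

$340928.57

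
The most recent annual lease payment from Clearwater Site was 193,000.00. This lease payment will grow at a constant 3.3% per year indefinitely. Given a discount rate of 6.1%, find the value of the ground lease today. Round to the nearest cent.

D₁ = D₀ × (1 + g) = 193,000.00 × 1.033 = 199,369.0000
Growing perpetuity: P = D₁ / (r − g) = 199,369.0000 / (0.061 − 0.033) = 7,120,321.43

7120321.43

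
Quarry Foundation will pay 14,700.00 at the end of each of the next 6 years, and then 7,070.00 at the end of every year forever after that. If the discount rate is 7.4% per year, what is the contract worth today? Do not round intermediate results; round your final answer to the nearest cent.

PV of 6-year annuity: 14,700.00 × [1 − (1+0.074)^−6] / 0.074 = 69211.20510
Perpetuity value at year 6: 7,070.00 / 0.074 = 95540.54054
PV of perpetuity: 95540.54054 / (1+0.074)^6 = 62253.24666
Total PV = 69211.20510 + 62253.24666 = 131464.45176

131464.45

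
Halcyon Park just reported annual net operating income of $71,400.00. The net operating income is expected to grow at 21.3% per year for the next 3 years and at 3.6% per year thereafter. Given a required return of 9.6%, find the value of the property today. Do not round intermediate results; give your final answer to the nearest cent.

$1934585.74

D_1 = 86608.20000
D_2 = 105055.74660
D_3 = 127432.62063
Terminal value at year 3: TV = D_3×(1+g_2)/(r−g_2) = 132020.19497/0.06 = 2200336.58281
P_0 = D_1/(1+r)^1 + D_2/(1+r)^2 + D_3/(1+r)^3 + TV/(1+r)^3
    = 79022.08029 + 87457.83156 + 96794.11468 + 1671311.71344 = 1934585.73998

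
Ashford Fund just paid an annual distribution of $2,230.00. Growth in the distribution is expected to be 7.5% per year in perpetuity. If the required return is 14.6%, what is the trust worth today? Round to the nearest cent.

$33764.08

D₁ = D₀ × (1 + g) = $2,230.00 × 1.075 = $2,397.2500
Growing perpetuity: P = D₁ / (r − g) = $2,397.2500 / (0.146 − 0.075) = $33,764.08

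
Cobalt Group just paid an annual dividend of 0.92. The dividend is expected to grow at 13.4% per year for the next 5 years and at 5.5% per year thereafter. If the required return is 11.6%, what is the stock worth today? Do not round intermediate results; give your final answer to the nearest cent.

22.06

D_1 = 1.04328
D_2 = 1.18308
D_3 = 1.34161
D_4 = 1.52139
D_5 = 1.72525
Terminal value at year 5: TV = D_5×(1+g_2)/(r−g_2) = 1.82014/0.061 = 29.83841
P_0 = D_1/(1+r)^1 + D_2/(1+r)^2 + D_3/(1+r)^3 + D_4/(1+r)^4 + D_5/(1+r)^5 + TV/(1+r)^5
    = 0.93484 + 0.94992 + 0.96524 + 0.98081 + 0.99663 + 17.23672 = 22.06415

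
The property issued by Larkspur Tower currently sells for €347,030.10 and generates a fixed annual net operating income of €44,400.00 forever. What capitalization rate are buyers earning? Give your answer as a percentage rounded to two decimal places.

P = C/r ⇒ r = C/P = €44,400.00/€347,030.10 = 0.127943

12.79%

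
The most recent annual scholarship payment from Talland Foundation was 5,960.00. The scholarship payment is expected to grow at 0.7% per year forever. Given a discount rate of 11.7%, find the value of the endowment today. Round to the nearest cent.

54561.09

D₁ = D₀ × (1 + g) = 5,960.00 × 1.007 = 6,001.7200
Growing perpetuity: P = D₁ / (r − g) = 6,001.7200 / (0.117 − 0.007) = 54,561.09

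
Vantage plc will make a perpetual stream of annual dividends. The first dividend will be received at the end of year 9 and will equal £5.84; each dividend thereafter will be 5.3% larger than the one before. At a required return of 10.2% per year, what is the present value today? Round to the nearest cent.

£54.80

Value at end of year 8: C₁ / (r − g) = £5.84 / (0.102 − 0.053) = £119.1837
Discount to today: PV = £119.1837 / (1 + 0.102)^8 = £119.1837 / 2.174967 = £54.80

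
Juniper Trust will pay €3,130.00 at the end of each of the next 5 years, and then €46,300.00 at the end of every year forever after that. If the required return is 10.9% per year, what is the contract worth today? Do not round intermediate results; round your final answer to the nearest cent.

€264816.59

PV of 5-year annuity: €3,130.00 × [1 − (1+0.109)^−5] / 0.109 = 11597.31700
Perpetuity value at year 5: €46,300.00 / 0.109 = 424770.64220
PV of perpetuity: 424770.64220 / (1+0.109)^5 = 253219.27577
Total PV = 11597.31700 + 253219.27577 = 264816.59277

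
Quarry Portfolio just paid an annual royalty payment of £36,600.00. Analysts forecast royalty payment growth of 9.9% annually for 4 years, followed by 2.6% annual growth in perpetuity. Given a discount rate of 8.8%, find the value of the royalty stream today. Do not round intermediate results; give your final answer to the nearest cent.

D_1 = 40223.40000
D_2 = 44205.51660
D_3 = 48581.86274
D_4 = 53391.46715
Terminal value at year 4: TV = D_4×(1+g_2)/(r−g_2) = 54779.64530/0.062 = 883542.66615
P_0 = D_1/(1+r)^1 + D_2/(1+r)^2 + D_3/(1+r)^3 + D_4/(1+r)^4 + TV/(1+r)^4
    = 36970.03676 + 37343.81471 + 37721.37166 + 38102.74582 + 630538.98731 = 780676.95627

£780676.96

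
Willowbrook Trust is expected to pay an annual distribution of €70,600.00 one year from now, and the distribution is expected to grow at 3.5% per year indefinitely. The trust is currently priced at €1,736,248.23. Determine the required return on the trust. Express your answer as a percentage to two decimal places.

P = D₁/(r − g) ⇒ r = D₁/P + g = €70,600.0000/€1,736,248.23 + 0.035 = 0.040662 + 0.035 = 0.075662

7.57%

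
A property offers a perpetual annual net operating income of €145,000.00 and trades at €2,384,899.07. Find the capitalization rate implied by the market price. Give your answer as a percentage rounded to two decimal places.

P = C/r ⇒ r = C/P = €145,000.00/€2,384,899.07 = 0.060799

6.08%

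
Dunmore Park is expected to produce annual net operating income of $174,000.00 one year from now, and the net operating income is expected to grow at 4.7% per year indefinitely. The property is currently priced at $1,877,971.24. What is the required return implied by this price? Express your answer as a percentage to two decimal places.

13.97%

P = D₁/(r − g) ⇒ r = D₁/P + g = $174,000.0000/$1,877,971.24 + 0.047 = 0.092653 + 0.047 = 0.139653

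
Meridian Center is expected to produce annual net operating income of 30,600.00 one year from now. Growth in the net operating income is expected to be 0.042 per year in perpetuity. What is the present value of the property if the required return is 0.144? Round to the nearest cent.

Growing perpetuity: P = D₁ / (r − g) = 30,600.0000 / (0.144 − 0.042) = 300,000.00

300000.00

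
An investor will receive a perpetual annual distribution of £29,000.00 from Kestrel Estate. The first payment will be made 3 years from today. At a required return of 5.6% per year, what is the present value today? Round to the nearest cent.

£464389.23

Value at end of year 2: C / r = £29,000.00 / 0.056 = £517,857.1429
Discount to today: PV = £517,857.1429 / (1 + 0.056)^2 = £517,857.1429 / 1.115136 = £464,389.23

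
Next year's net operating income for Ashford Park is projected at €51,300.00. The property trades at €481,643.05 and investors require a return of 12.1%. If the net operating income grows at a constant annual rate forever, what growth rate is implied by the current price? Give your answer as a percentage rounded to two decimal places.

1.45%

P = D₁/(r−g) ⇒ g = r − D₁/P = 0.121 − €51,300.00/€481,643.05 = 0.014490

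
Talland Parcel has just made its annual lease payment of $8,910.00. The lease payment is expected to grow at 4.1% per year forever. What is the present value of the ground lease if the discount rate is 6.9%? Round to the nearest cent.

$331261.07

D₁ = D₀ × (1 + g) = $8,910.00 × 1.041 = $9,275.3100
Growing perpetuity: P = D₁ / (r − g) = $9,275.3100 / (0.069 − 0.041) = $331,261.07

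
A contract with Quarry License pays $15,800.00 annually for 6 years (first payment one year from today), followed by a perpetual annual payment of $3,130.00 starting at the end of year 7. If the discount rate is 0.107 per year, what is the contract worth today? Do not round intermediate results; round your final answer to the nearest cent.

$83319.69

PV of 6-year annuity: $15,800.00 × [1 − (1+0.107)^−6] / 0.107 = 67424.16776
Perpetuity value at year 6: $3,130.00 / 0.107 = 29252.33645
PV of perpetuity: 29252.33645 / (1+0.107)^6 = 15895.52347
Total PV = 67424.16776 + 15895.52347 = 83319.69123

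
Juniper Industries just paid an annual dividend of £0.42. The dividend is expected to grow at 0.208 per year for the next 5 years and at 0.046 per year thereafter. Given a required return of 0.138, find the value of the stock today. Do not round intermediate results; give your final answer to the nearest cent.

D_1 = 0.50736
D_2 = 0.61289
D_3 = 0.74037
D_4 = 0.89437
D_5 = 1.08040
Terminal value at year 5: TV = D_5×(1+g_2)/(r−g_2) = 1.13010/0.092 = 12.28366
P_0 = D_1/(1+r)^1 + D_2/(1+r)^2 + D_3/(1+r)^3 + D_4/(1+r)^4 + D_5/(1+r)^5 + TV/(1+r)^5
    = 0.44583 + 0.47326 + 0.50237 + 0.53327 + 0.56607 + 6.43601 = 8.95681

£8.96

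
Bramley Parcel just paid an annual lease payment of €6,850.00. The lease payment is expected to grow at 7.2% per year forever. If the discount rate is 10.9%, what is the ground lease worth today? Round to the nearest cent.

D₁ = D₀ × (1 + g) = €6,850.00 × 1.072 = €7,343.2000
Growing perpetuity: P = D₁ / (r − g) = €7,343.2000 / (0.109 − 0.072) = €198,464.86

€198464.86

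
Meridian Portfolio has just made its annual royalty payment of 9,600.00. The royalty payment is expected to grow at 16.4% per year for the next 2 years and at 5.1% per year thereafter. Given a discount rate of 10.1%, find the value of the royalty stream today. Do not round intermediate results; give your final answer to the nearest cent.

D_1 = 11174.40000
D_2 = 13007.00160
Terminal value at year 2: TV = D_2×(1+g_2)/(r−g_2) = 13670.35868/0.05 = 273407.17363
P_0 = D_1/(1+r)^1 + D_2/(1+r)^2 + TV/(1+r)^2
    = 10149.31880 + 10730.07001 + 225546.07168 = 246425.46049

246425.46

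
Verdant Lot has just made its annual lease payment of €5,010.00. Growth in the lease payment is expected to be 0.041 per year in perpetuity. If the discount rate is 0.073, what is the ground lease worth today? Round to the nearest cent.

D₁ = D₀ × (1 + g) = €5,010.00 × 1.041 = €5,215.4100
Growing perpetuity: P = D₁ / (r − g) = €5,215.4100 / (0.073 − 0.041) = €162,981.56

€162981.56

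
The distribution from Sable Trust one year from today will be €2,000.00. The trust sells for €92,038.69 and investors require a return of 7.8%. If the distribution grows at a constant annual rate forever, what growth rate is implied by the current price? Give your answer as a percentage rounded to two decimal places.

5.63%

P = D₁/(r−g) ⇒ g = r − D₁/P = 0.078 − €2,000.00/€92,038.69 = 0.056270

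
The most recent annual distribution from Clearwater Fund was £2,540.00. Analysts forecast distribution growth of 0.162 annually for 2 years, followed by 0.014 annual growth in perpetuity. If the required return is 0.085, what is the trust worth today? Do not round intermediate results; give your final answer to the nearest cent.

D_1 = 2951.48000
D_2 = 3429.61976
Terminal value at year 2: TV = D_2×(1+g_2)/(r−g_2) = 3477.63444/0.071 = 48980.76671
P_0 = D_1/(1+r)^1 + D_2/(1+r)^2 + TV/(1+r)^2
    = 2720.25806 + 2913.30864 + 41606.97124 = 47240.53794

£47240.54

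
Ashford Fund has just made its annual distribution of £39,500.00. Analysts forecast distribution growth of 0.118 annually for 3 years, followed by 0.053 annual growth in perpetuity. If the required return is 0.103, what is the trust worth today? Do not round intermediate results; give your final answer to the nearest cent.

D_1 = 44161.00000
D_2 = 49371.99800
D_3 = 55197.89376
Terminal value at year 3: TV = D_3×(1+g_2)/(r−g_2) = 58123.38213/0.05 = 1162467.64267
P_0 = D_1/(1+r)^1 + D_2/(1+r)^2 + D_3/(1+r)^3 + TV/(1+r)^3
    = 40037.17135 + 40581.64784 + 41133.52882 + 866272.11694 = 988024.46495

£988024.46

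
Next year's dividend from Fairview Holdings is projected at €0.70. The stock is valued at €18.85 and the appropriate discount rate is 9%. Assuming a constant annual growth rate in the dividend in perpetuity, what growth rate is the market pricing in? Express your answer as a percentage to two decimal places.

P = D₁/(r−g) ⇒ g = r − D₁/P = 0.09 − €0.70/€18.85 = 0.052865

5.29%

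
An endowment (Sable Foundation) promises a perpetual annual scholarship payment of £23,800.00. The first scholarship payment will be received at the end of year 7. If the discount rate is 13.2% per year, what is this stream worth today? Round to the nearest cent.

£85688.88

Value at end of year 6: C / r = £23,800.00 / 0.132 = £180,303.0303
Discount to today: PV = £180,303.0303 / (1 + 0.132)^6 = £180,303.0303 / 2.104159 = £85,688.88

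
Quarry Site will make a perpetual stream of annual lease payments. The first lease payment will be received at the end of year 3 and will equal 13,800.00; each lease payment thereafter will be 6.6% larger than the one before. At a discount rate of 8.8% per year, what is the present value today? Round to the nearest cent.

Value at end of year 2: C₁ / (r − g) = 13,800.00 / (0.088 − 0.066) = 627,272.7273
Discount to today: PV = 627,272.7273 / (1 + 0.088)^2 = 627,272.7273 / 1.183744 = 529,905.73

529905.73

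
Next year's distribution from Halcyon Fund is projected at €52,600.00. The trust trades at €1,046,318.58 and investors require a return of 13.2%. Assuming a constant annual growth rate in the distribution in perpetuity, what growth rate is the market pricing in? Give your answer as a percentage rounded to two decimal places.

8.17%

P = D₁/(r−g) ⇒ g = r − D₁/P = 0.132 − €52,600.00/€1,046,318.58 = 0.081729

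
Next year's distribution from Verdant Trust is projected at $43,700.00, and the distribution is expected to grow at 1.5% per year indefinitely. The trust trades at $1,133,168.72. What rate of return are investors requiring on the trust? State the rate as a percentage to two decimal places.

P = D₁/(r − g) ⇒ r = D₁/P + g = $43,700.0000/$1,133,168.72 + 0.015 = 0.038564 + 0.015 = 0.053564

5.36%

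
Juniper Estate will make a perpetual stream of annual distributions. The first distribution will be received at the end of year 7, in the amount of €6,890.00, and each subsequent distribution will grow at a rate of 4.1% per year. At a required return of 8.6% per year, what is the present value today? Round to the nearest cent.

€93331.39

Value at end of year 6: C₁ / (r − g) = €6,890.00 / (0.086 − 0.041) = €153,111.1111
Discount to today: PV = €153,111.1111 / (1 + 0.086)^6 = €153,111.1111 / 1.640510 = €93,331.39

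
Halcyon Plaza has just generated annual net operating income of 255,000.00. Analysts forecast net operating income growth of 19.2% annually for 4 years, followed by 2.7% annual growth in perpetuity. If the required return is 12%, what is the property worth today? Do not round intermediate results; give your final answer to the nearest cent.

D_1 = 303960.00000
D_2 = 362320.32000
D_3 = 431885.82144
D_4 = 514807.89916
Terminal value at year 4: TV = D_4×(1+g_2)/(r−g_2) = 528707.71243/0.093 = 5685029.16595
P_0 = D_1/(1+r)^1 + D_2/(1+r)^2 + D_3/(1+r)^3 + D_4/(1+r)^4 + TV/(1+r)^4
    = 271392.85714 + 288839.54082 + 307407.79701 + 327169.72682 + 3612938.81122 = 4807748.73301

4807748.73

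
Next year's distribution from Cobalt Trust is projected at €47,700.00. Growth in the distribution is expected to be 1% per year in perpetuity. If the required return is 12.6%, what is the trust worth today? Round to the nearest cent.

Growing perpetuity: P = D₁ / (r − g) = €47,700.0000 / (0.126 − 0.01) = €411,206.90

€411206.90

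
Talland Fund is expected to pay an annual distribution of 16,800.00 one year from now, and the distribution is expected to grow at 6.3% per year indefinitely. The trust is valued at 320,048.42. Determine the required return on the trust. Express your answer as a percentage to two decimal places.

P = D₁/(r − g) ⇒ r = D₁/P + g = 16,800.0000/320,048.42 + 0.063 = 0.052492 + 0.063 = 0.115492

11.55%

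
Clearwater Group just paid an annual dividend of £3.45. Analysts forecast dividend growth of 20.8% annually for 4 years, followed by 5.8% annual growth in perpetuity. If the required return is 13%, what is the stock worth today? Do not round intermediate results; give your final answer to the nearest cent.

D_1 = 4.16760
D_2 = 5.03446
D_3 = 6.08163
D_4 = 7.34661
Terminal value at year 4: TV = D_4×(1+g_2)/(r−g_2) = 7.77271/0.072 = 107.95431
P_0 = D_1/(1+r)^1 + D_2/(1+r)^2 + D_3/(1+r)^3 + D_4/(1+r)^4 + TV/(1+r)^4
    = 3.68814 + 3.94272 + 4.21487 + 4.50581 + 66.21040 = 82.56195

£82.56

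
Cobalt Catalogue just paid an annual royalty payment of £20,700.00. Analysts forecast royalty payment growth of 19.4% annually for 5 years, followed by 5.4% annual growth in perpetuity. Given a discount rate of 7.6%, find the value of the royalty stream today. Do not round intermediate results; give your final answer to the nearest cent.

£1811543.73

D_1 = 24715.80000
D_2 = 29510.66520
D_3 = 35235.73425
D_4 = 42071.46669
D_5 = 50233.33123
Terminal value at year 5: TV = D_5×(1+g_2)/(r−g_2) = 52945.93112/0.022 = 2406633.23264
P_0 = D_1/(1+r)^1 + D_2/(1+r)^2 + D_3/(1+r)^3 + D_4/(1+r)^4 + D_5/(1+r)^5 + TV/(1+r)^5
    = 22970.07435 + 25489.09737 + 28284.37013 + 31386.18768 + 34828.16736 + 1668585.83648 = 1811543.73338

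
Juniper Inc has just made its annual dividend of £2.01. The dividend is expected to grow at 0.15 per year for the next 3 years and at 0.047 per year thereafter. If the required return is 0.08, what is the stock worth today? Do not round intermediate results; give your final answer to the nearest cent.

D_1 = 2.31150
D_2 = 2.65822
D_3 = 3.05696
Terminal value at year 3: TV = D_3×(1+g_2)/(r−g_2) = 3.20064/0.033 = 96.98896
P_0 = D_1/(1+r)^1 + D_2/(1+r)^2 + D_3/(1+r)^3 + TV/(1+r)^3
    = 2.14028 + 2.27900 + 2.42671 + 76.99297 = 83.83896

£83.84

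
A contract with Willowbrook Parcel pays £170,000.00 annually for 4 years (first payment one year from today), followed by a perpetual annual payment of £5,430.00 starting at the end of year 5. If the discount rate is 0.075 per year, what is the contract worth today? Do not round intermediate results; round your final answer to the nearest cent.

£623598.62

PV of 4-year annuity: £170,000.00 × [1 − (1+0.075)^−4] / 0.075 = 569385.46584
Perpetuity value at year 4: £5,430.00 / 0.075 = 72400.00000
PV of perpetuity: 72400.00000 / (1+0.075)^4 = 54213.15836
Total PV = 569385.46584 + 54213.15836 = 623598.62420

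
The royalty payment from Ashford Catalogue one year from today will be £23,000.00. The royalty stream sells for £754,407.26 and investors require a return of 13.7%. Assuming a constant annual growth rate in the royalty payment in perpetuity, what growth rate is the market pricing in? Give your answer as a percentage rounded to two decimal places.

P = D₁/(r−g) ⇒ g = r − D₁/P = 0.137 − £23,000.00/£754,407.26 = 0.106512

10.65%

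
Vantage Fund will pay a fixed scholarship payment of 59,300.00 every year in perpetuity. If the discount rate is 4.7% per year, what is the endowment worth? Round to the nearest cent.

Level perpetuity: PV = C / r = 59,300.00 / 0.047 = 1,261,702.13

1261702.13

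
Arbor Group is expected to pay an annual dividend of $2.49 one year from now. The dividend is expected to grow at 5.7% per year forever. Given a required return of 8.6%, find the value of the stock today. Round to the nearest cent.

Growing perpetuity: P = D₁ / (r − g) = $2.4900 / (0.086 − 0.057) = $85.86

$85.86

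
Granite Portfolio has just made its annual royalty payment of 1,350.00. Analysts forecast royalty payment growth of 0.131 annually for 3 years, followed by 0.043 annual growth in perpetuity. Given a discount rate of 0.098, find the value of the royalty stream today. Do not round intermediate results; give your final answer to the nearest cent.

D_1 = 1526.85000
D_2 = 1726.86735
D_3 = 1953.08697
Terminal value at year 3: TV = D_3×(1+g_2)/(r−g_2) = 2037.06971/0.055 = 37037.63114
P_0 = D_1/(1+r)^1 + D_2/(1+r)^2 + D_3/(1+r)^3 + TV/(1+r)^3
    = 1390.57377 + 1432.36697 + 1475.41625 + 27979.25728 = 32277.61428

32277.61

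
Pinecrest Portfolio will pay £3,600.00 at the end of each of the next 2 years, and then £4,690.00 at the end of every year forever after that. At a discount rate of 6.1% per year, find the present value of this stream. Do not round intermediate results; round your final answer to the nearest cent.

PV of 2-year annuity: £3,600.00 × [1 − (1+0.061)^−2] / 0.061 = 6590.97592
Perpetuity value at year 2: £4,690.00 / 0.061 = 76885.24590
PV of perpetuity: 76885.24590 / (1+0.061)^2 = 68298.66894
Total PV = 6590.97592 + 68298.66894 = 74889.64486

£74889.64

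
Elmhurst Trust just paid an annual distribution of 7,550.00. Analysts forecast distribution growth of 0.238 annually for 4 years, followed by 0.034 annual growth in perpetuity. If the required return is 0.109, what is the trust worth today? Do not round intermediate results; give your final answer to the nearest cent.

D_1 = 9346.90000
D_2 = 11571.46220
D_3 = 14325.47020
D_4 = 17734.93211
Terminal value at year 4: TV = D_4×(1+g_2)/(r−g_2) = 18337.91980/0.075 = 244505.59738
P_0 = D_1/(1+r)^1 + D_2/(1+r)^2 + D_3/(1+r)^3 + D_4/(1+r)^4 + TV/(1+r)^4
    = 8428.22362 + 9408.60311 + 10503.02132 + 11724.74337 + 161645.12862 = 201709.72005

201709.72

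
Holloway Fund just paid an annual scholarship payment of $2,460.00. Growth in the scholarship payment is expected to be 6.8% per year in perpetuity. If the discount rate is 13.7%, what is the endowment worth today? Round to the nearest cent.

D₁ = D₀ × (1 + g) = $2,460.00 × 1.068 = $2,627.2800
Growing perpetuity: P = D₁ / (r − g) = $2,627.2800 / (0.137 − 0.068) = $38,076.52

$38076.52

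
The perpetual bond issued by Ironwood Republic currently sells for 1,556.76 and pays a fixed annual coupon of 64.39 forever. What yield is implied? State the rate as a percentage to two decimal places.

P = C/r ⇒ r = C/P = 64.39/1,556.76 = 0.041362

4.14%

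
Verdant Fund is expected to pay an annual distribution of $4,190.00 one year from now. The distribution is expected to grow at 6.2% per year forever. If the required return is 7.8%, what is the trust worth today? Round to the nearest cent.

Growing perpetuity: P = D₁ / (r − g) = $4,190.0000 / (0.078 − 0.062) = $261,875.00

$261875.00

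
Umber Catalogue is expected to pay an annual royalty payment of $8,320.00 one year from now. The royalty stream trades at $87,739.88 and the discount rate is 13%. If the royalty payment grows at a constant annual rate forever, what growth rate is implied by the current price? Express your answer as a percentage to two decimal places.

3.52%

P = D₁/(r−g) ⇒ g = r − D₁/P = 0.13 − $8,320.00/$87,739.88 = 0.035174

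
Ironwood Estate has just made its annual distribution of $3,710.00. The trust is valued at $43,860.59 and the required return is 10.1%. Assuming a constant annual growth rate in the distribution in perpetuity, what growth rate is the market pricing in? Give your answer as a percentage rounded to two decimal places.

1.51%

P = D₀(1+g)/(r−g) ⇒ P(r−g) = D₀(1+g) ⇒ g(P+D₀) = P·r − D₀
g = (P·r − D₀)/(P + D₀) = ($43,860.59×0.101 − $3,710.00) / ($43,860.59 + $3,710.00) = 0.015134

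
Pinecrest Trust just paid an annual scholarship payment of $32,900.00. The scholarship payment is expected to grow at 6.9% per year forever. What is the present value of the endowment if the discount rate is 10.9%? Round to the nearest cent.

D₁ = D₀ × (1 + g) = $32,900.00 × 1.069 = $35,170.1000
Growing perpetuity: P = D₁ / (r − g) = $35,170.1000 / (0.109 − 0.069) = $879,252.50

$879252.50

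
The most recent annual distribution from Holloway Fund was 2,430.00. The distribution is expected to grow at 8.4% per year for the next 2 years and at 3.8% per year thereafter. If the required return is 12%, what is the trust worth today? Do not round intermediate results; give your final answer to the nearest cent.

D_1 = 2634.12000
D_2 = 2855.38608
Terminal value at year 2: TV = D_2×(1+g_2)/(r−g_2) = 2963.89075/0.082 = 36145.00916
P_0 = D_1/(1+r)^1 + D_2/(1+r)^2 + TV/(1+r)^2
    = 2351.89286 + 2276.29630 + 28814.58001 = 33442.76916

33442.77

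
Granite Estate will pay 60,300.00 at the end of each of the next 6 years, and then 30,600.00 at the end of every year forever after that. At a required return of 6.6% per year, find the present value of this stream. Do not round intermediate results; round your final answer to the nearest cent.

606967.78

PV of 6-year annuity: 60,300.00 × [1 − (1+0.066)^−6] / 0.066 = 291006.21150
Perpetuity value at year 6: 30,600.00 / 0.066 = 463636.36364
PV of perpetuity: 463636.36364 / (1+0.066)^6 = 315961.56974
Total PV = 291006.21150 + 315961.56974 = 606967.78124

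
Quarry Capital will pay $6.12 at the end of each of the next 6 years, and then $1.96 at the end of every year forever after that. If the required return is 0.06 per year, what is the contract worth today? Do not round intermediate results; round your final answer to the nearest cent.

PV of 6-year annuity: $6.12 × [1 − (1+0.06)^−6] / 0.06 = 30.09402
Perpetuity value at year 6: $1.96 / 0.06 = 32.66667
PV of perpetuity: 32.66667 / (1+0.06)^6 = 23.02871
Total PV = 30.09402 + 23.02871 = 53.12274

$53.12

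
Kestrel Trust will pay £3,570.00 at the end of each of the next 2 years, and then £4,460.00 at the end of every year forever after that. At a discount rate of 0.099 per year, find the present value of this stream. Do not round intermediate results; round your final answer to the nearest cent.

PV of 2-year annuity: £3,570.00 × [1 − (1+0.099)^−2] / 0.099 = 6204.19258
Perpetuity value at year 2: £4,460.00 / 0.099 = 45050.50505
PV of perpetuity: 45050.50505 / (1+0.099)^2 = 37299.60900
Total PV = 6204.19258 + 37299.60900 = 43503.80158

£43503.80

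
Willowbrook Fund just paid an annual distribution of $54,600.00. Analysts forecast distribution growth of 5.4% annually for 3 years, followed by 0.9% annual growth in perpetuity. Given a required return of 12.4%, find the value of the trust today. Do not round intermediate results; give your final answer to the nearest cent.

D_1 = 57548.40000
D_2 = 60656.01360
D_3 = 63931.43833
Terminal value at year 3: TV = D_3×(1+g_2)/(r−g_2) = 64506.82128/0.115 = 560928.88069
P_0 = D_1/(1+r)^1 + D_2/(1+r)^2 + D_3/(1+r)^3 + TV/(1+r)^3
    = 51199.64413 + 48011.05419 + 45021.04192 + 395010.70693 = 539242.44717

$539242.45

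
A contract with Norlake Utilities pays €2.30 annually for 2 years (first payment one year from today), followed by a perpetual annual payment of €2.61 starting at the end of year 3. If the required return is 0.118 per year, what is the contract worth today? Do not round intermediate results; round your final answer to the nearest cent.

PV of 2-year annuity: €2.30 × [1 − (1+0.118)^−2] / 0.118 = 3.89736
Perpetuity value at year 2: €2.61 / 0.118 = 22.11864
PV of perpetuity: 22.11864 / (1+0.118)^2 = 17.69599
Total PV = 3.89736 + 17.69599 = 21.59335

€21.59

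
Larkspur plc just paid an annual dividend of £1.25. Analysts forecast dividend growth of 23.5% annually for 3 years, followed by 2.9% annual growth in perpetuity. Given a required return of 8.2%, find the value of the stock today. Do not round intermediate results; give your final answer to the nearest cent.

D_1 = 1.54375
D_2 = 1.90653
D_3 = 2.35457
Terminal value at year 3: TV = D_3×(1+g_2)/(r−g_2) = 2.42285/0.053 = 45.71412
P_0 = D_1/(1+r)^1 + D_2/(1+r)^2 + D_3/(1+r)^3 + TV/(1+r)^3
    = 1.42676 + 1.62851 + 1.85878 + 36.08848 = 41.00253

£41.00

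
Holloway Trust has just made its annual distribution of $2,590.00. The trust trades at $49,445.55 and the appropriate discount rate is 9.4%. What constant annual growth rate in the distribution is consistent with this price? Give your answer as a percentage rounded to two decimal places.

3.95%

P = D₀(1+g)/(r−g) ⇒ P(r−g) = D₀(1+g) ⇒ g(P+D₀) = P·r − D₀
g = (P·r − D₀)/(P + D₀) = ($49,445.55×0.094 − $2,590.00) / ($49,445.55 + $2,590.00) = 0.039548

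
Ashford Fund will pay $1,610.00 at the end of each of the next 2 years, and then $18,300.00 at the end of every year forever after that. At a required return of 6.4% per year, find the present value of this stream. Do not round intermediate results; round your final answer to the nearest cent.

$255508.84

PV of 2-year annuity: $1,610.00 × [1 − (1+0.064)^−2] / 0.064 = 2935.29877
Perpetuity value at year 2: $18,300.00 / 0.064 = 285937.50000
PV of perpetuity: 285937.50000 / (1+0.064)^2 = 252573.54500
Total PV = 2935.29877 + 252573.54500 = 255508.84377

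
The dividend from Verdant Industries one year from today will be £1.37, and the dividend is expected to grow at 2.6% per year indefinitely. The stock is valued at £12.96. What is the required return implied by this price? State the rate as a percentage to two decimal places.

13.17%

P = D₁/(r − g) ⇒ r = D₁/P + g = £1.3700/£12.96 + 0.026 = 0.105710 + 0.026 = 0.131710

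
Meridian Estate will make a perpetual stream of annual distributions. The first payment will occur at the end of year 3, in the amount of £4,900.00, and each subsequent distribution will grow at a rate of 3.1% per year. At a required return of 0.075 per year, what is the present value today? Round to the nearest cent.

£96366.59

Value at end of year 2: C₁ / (r − g) = £4,900.00 / (0.075 − 0.031) = £111,363.6364
Discount to today: PV = £111,363.6364 / (1 + 0.075)^2 = £111,363.6364 / 1.155625 = £96,366.59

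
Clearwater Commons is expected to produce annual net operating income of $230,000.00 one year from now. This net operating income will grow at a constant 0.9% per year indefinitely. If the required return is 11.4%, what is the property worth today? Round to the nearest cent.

$2190476.19

Growing perpetuity: P = D₁ / (r − g) = $230,000.0000 / (0.114 − 0.009) = $2,190,476.19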